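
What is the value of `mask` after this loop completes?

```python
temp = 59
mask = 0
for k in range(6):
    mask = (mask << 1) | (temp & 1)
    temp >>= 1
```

Reverse lowest 6 bits of 59
`mask` takes the values: 0 → 1 → 3 → 6 → 13 → 27 → 55

Answer: 55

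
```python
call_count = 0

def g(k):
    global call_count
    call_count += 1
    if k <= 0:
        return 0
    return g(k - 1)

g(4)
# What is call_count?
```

Linear recursion stepping by 1: 5 calls from k=4 down to ≤0.

Answer: 5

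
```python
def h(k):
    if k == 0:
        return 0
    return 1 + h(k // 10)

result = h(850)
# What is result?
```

Count of digits of 850: 3

Answer: 3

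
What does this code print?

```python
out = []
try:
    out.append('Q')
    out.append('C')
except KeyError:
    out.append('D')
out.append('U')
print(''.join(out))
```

Execution trace: 'Q' (try body) → 'C' (try body, no exception) → 'U' (after the try/except). Output: QCU

Answer: QCU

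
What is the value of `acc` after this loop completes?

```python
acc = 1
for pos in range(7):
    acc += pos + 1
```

Start at 1, add 1 to 7 = 29
`acc` takes the values: 1 → 2 → 4 → 7 → 11 → 16 → 22 → 29

Answer: 29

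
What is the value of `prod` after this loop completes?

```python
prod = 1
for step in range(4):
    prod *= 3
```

3^4 = 81
`prod` takes the values: 1 → 3 → 9 → 27 → 81

Answer: 81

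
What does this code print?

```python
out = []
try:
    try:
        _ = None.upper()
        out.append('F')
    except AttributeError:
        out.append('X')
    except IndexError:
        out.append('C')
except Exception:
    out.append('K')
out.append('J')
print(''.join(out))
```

Execution trace: 'X' (inner except AttributeError) → 'J' (after the try/except). Output: XJ

Answer: XJ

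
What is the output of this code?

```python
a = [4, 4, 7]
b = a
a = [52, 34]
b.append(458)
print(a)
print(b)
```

Key concept: rebinding vs mutation: a is rebound to a new list, b still points at the original.
Step by step:
`a = [4, 4, 7]` → a = [4, 4, 7]
`b = a` → b = [4, 4, 7] (same object as a)
`a = [52, 34]` → a = [52, 34]
`b.append(458)` → b = [4, 4, 7, 458]
`print(a)` → prints [52, 34]
`print(b)` → prints [4, 4, 7, 458]

Answer:
[52, 34]
[4, 4, 7, 458]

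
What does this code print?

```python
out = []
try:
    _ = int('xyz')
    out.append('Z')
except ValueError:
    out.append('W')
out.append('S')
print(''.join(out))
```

Execution trace: 'W' (except ValueError) → 'S' (after the try/except). Output: WS

Answer: WS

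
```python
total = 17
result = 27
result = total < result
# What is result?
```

Trace:
`total = 17` → total = 17
`result = 27` → result = 27
`result = total < result` → result = True
So result = True

Answer: True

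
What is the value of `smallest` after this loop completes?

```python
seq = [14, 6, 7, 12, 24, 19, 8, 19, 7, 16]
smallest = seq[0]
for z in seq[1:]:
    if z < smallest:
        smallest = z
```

Minimum of [14, 6, 7, 12, 24, 19, 8, 19, 7, 16]
`smallest` takes the values: 14 → 6

Answer: 6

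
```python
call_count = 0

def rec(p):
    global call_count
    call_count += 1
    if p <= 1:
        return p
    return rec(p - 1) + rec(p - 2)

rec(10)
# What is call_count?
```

Calls(p) = 1 + Calls(p-1) + Calls(p-2); Calls(0)=Calls(1)=1. For p=10 this gives 177.

Answer: 177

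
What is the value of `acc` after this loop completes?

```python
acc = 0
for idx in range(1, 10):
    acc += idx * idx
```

Sum of squares 1² to 9² = 285
`acc` takes the values: 0 → 1 → 5 → 14 → 30 → 55 → 91 → 140 → 204 → 285

Answer: 285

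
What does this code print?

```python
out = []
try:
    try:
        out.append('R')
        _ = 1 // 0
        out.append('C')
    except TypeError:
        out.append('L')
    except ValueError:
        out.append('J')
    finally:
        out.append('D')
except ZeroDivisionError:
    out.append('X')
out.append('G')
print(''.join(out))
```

Execution trace: 'R' (try body) → 'D' (finally) → 'X' (outer except ZeroDivisionError) → 'G' (after the try/except). Output: RDXG

Answer: RDXG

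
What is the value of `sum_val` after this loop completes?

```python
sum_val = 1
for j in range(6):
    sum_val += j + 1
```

Start at 1, add 1 to 6 = 22
`sum_val` takes the values: 1 → 2 → 4 → 7 → 11 → 16 → 22

Answer: 22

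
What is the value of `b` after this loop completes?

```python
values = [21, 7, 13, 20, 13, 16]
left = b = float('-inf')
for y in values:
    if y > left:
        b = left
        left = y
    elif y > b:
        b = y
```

Second largest (with repeats) in [21, 7, 13, 20, 13, 16]
`b` takes the values: -inf → 7 → 13 → 20

Answer: 20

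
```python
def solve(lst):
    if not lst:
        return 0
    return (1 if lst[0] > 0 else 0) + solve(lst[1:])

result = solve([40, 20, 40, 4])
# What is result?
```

Count of positive elements in [40, 20, 40, 4] = 4

Answer: 4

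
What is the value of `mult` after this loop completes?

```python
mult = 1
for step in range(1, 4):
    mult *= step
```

3! = 6
`mult` takes the values: 1 → 2 → 6

Answer: 6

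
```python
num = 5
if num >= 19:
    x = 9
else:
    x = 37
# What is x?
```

Trace:
`num = 5` → num = 5
`if num >= 19: ...` → num >= 19 is False, take else branch → x = 37
So x = 37

Answer: 37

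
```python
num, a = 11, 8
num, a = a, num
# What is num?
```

Trace:
`num, a = 11, 8` → num = 11; a = 8
`num, a = a, num` → num = 8; a = 11
So num = 8

Answer: 8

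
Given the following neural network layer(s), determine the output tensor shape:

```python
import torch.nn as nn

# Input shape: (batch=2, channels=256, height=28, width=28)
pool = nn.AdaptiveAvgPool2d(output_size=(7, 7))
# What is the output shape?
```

Input: (2, 256, 28, 28) -> Output: (2, 256, 7, 7)

Answer: (2, 256, 7, 7)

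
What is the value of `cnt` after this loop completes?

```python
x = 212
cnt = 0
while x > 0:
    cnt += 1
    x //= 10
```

Count digits by repeated division by 10
`cnt` takes the values: 0 → 1 → 2 → 3

Answer: 3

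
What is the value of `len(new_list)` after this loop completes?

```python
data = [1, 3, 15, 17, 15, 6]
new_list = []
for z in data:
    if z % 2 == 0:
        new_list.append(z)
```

Count even numbers in [1, 3, 15, 17, 15, 6]
`new_list` takes the values: [] → [6]
So `len(new_list)` = 1

Answer: 1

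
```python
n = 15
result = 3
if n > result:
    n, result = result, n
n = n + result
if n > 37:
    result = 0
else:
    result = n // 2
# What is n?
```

Trace:
`n = 15` → n = 15
`result = 3` → result = 3
`if n > result: ...` → n > result is True → n = 3; result = 15
`n = n + result` → n = 18
`if n > 37: ...` → n > 37 is False, take else branch → result = 9
So n = 18

Answer: 18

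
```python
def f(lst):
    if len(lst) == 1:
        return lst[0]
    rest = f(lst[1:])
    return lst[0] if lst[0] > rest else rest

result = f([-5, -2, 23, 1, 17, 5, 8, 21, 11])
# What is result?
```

Recursive max over [-5, -2, 23, 1, 17, 5, 8, 21, 11] = 23

Answer: 23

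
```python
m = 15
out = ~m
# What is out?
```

Trace:
`m = 15` → m = 15
`out = ~m` → out = -16
So out = -16

Answer: -16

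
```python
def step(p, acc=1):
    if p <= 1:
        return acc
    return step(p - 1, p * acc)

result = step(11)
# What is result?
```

Accumulator trace (n, acc): (11, 1) -> (10, 11) -> (9, 110) -> (8, 990) -> (7, 7920) -> (6, 55440) -> (5, 332640) -> (4, 1663200) -> (3, 6652800) -> (2, 19958400) -> (1, 39916800) -> return 39916800

Answer: 39916800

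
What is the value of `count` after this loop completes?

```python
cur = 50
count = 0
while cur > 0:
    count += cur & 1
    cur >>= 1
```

Count set bits in 50 (binary: 0b110010)
`count` takes the values: 0 → 1 → 2 → 3

Answer: 3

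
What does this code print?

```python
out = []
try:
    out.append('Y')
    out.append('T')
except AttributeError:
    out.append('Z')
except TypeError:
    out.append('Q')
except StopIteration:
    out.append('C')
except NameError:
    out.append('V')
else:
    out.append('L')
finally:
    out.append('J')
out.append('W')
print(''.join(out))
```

Execution trace: 'Y' (try body) → 'T' (try body, no exception) → 'L' (else) → 'J' (finally) → 'W' (after the try/except). Output: YTLJW

Answer: YTLJW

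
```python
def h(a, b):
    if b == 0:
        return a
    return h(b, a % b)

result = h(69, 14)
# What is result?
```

h(69, 14) -> h(14, 13) -> h(13, 1) -> h(1, 0) -> 1

Answer: 1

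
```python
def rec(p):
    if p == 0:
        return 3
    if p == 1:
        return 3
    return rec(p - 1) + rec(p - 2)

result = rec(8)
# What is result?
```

Build up from base cases: rec(0)=3, rec(1)=3, rec(2)=6, rec(3)=9, rec(4)=15, rec(5)=24, rec(6)=39, ..., rec(8)=102

Answer: 102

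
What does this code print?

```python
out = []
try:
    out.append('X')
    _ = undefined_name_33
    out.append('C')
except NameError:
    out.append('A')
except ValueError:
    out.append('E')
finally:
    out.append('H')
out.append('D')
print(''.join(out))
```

Execution trace: 'X' (try body) → 'A' (except NameError) → 'H' (finally) → 'D' (after the try/except). Output: XAHD

Answer: XAHD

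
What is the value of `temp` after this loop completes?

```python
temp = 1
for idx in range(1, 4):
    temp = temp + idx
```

Start at 1, add 1 through 3
`temp` takes the values: 1 → 2 → 4 → 7

Answer: 7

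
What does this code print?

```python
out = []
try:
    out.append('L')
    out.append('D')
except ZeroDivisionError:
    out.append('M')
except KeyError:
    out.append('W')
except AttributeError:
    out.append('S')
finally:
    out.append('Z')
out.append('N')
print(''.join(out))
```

Execution trace: 'L' (try body) → 'D' (try body, no exception) → 'Z' (finally) → 'N' (after the try/except). Output: LDZN

Answer: LDZN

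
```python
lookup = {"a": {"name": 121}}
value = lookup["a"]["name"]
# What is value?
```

Trace:
`lookup = {"a": {"name": 121}}` → lookup = {'a': {'name': 121}}
`value = lookup["a"]["name"]` → value = 121
So value = 121

Answer: 121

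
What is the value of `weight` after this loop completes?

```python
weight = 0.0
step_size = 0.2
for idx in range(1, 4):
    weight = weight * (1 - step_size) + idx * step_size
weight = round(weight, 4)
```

Moving average with lr=0.2
`weight` takes the values: 0.0 → 0.2 → 0.56 → 1.048

Answer: 1.048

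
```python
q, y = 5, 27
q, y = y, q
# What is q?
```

Trace:
`q, y = 5, 27` → q = 5; y = 27
`q, y = y, q` → q = 27; y = 5
So q = 27

Answer: 27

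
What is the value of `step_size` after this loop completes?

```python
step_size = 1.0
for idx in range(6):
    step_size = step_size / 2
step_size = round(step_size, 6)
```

Halving LR 6 times: 1 / 2^6
`step_size` takes the values: 1.0 → 0.5 → 0.25 → 0.125 → 0.0625 → 0.03125 → 0.015625

Answer: 0.015625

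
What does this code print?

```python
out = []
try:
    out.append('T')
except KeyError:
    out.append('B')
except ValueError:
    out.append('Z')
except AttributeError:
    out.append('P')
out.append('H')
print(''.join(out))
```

Execution trace: 'T' (try body, no exception) → 'H' (after the try/except). Output: TH

Answer: TH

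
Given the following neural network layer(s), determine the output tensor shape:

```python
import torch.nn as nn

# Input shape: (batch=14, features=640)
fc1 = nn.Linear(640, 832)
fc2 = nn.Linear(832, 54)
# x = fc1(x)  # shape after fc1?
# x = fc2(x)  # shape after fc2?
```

Input: (14, 640) -> after fc1: (14, 832) -> Output: (14, 54)

Answer: (14, 54)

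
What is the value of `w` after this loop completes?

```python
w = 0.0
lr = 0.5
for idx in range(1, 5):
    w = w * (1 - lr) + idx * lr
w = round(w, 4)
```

Moving average with lr=0.5
`w` takes the values: 0.0 → 0.5 → 1.25 → 2.125 → 3.0625

Answer: 3.0625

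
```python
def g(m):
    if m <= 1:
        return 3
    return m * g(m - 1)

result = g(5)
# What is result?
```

g(5) = 5 * 4 * 3 * 2 * 3 = 360

Answer: 360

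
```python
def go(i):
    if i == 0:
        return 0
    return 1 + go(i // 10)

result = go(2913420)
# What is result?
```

Count of digits of 2913420: 7

Answer: 7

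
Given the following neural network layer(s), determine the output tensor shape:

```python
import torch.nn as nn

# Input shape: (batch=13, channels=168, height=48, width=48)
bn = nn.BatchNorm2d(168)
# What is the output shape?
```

Input: (13, 168, 48, 48) -> Output: (13, 168, 48, 48)

Answer: (13, 168, 48, 48)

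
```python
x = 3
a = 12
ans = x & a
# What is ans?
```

Trace:
`x = 3` → x = 3
`a = 12` → a = 12
`ans = x & a` → ans = 0
So ans = 0

Answer: 0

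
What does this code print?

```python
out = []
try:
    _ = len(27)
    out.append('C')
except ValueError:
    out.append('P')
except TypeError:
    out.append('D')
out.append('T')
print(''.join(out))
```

Execution trace: 'D' (except TypeError) → 'T' (after the try/except). Output: DT

Answer: DT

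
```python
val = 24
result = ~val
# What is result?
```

Trace:
`val = 24` → val = 24
`result = ~val` → result = -25
So result = -25

Answer: -25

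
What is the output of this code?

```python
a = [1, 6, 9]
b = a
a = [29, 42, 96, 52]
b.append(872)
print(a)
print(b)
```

Key concept: rebinding vs mutation: a is rebound to a new list, b still points at the original.
Step by step:
`a = [1, 6, 9]` → a = [1, 6, 9]
`b = a` → b = [1, 6, 9] (same object as a)
`a = [29, 42, 96, 52]` → a = [29, 42, 96, 52]
`b.append(872)` → b = [1, 6, 9, 872]
`print(a)` → prints [29, 42, 96, 52]
`print(b)` → prints [1, 6, 9, 872]

Answer:
[29, 42, 96, 52]
[1, 6, 9, 872]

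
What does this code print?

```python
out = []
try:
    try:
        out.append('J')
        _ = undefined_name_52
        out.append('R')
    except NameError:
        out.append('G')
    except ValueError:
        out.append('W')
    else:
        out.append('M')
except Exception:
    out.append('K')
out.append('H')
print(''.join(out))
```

Execution trace: 'J' (inner try body) → 'G' (inner except NameError) → 'H' (after the try/except). Output: JGH

Answer: JGH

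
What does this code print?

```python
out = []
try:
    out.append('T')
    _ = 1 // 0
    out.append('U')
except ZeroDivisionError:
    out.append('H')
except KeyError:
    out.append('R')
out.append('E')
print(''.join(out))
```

Execution trace: 'T' (try body) → 'H' (except ZeroDivisionError) → 'E' (after the try/except). Output: THE

Answer: THE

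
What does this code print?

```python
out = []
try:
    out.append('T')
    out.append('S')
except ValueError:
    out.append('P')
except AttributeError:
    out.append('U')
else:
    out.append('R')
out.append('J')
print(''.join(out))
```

Execution trace: 'T' (try body) → 'S' (try body, no exception) → 'R' (else) → 'J' (after the try/except). Output: TSRJ

Answer: TSRJ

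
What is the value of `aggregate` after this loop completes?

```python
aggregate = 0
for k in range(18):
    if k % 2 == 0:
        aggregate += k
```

Sum of even numbers 0 to 17
`aggregate` takes the values: 0 → 2 → 6 → 12 → 20 → 30 → 42 → 56 → 72

Answer: 72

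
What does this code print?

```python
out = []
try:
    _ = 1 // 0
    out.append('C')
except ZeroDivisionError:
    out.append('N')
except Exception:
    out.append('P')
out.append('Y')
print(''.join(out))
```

Execution trace: 'N' (except ZeroDivisionError) → 'Y' (after the try/except). Output: NY

Answer: NY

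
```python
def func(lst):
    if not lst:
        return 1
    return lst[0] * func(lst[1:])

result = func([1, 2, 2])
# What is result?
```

Product over [1, 2, 2] = 1 * 2 * 2 = 4

Answer: 4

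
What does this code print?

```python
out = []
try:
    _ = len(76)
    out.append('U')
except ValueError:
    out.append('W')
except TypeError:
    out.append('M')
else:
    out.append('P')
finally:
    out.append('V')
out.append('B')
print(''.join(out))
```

Execution trace: 'M' (except TypeError) → 'V' (finally) → 'B' (after the try/except). Output: MVB

Answer: MVB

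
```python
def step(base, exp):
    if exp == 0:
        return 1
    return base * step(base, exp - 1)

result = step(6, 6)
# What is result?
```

step(6, 6) = 6 * 6 * 6 * 6 * 6 * 6 = 46656

Answer: 46656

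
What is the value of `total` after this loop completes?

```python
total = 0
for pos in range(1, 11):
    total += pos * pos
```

Sum of squares 1² to 10² = 385
`total` takes the values: 0 → 1 → 5 → 14 → 30 → 55 → 91 → 140 → 204 → 285 → 385

Answer: 385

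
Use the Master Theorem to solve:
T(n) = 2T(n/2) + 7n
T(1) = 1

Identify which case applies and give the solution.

a=2, b=2, f(n)=7n. log_2(2) = 1. Since c=1 = 1, Case 2 applies: T(n) = Θ(n^log_b(a) · log n) = O(n log n).

Answer: O(n log n) - Case 2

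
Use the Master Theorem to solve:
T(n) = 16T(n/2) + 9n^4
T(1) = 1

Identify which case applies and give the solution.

a=16, b=2, f(n)=9n^4. log_2(16) = 4. Since c=4 = 4, Case 2 applies: T(n) = Θ(n^log_b(a) · log n) = O(n^4 log n).

Answer: O(n^4 log n) - Case 2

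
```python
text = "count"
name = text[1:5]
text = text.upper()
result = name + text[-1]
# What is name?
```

Trace:
`text = "count"` → text = 'count'
`name = text[1:5]` → name = 'ount'
`text = text.upper()` → text = 'COUNT'
`result = name + text[-1]` → result = 'ountT'
So name = 'ount'

Answer: 'ount'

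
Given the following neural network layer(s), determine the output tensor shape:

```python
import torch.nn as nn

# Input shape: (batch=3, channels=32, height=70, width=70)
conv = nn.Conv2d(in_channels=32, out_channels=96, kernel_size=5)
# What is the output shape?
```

Input: (3, 32, 70, 70) -> Output: (3, 96, 66, 66)

Answer: (3, 96, 66, 66)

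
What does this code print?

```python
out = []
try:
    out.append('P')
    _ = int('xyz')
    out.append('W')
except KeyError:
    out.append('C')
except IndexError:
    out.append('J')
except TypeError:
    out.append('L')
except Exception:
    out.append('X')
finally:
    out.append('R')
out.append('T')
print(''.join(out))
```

Execution trace: 'P' (try body) → 'X' (except Exception) → 'R' (finally) → 'T' (after the try/except). Output: PXRT

Answer: PXRT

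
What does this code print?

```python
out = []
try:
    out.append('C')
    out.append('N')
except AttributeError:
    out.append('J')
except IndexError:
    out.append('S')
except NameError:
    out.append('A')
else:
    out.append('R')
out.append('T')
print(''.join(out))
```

Execution trace: 'C' (try body) → 'N' (try body, no exception) → 'R' (else) → 'T' (after the try/except). Output: CNRT

Answer: CNRT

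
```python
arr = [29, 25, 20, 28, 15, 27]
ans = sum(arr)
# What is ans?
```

Trace:
`arr = [29, 25, 20, 28, 15, 27]` → arr = [29, 25, 20, 28, 15, 27]
`ans = sum(arr)` → ans = 144
So ans = 144

Answer: 144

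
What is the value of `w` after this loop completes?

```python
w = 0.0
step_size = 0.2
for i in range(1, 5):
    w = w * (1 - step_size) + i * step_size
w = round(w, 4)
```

Moving average with lr=0.2
`w` takes the values: 0.0 → 0.2 → 0.56 → 1.048 → 1.6384

Answer: 1.6384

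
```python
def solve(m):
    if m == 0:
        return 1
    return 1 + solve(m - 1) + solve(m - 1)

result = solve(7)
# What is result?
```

solve(m) = 1 + 2·solve(m-1), solve(0)=1. Closed form: (1+1)·2^7 - 1 = 255.

Answer: 255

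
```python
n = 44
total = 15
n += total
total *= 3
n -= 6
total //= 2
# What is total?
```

Trace:
`n = 44` → n = 44
`total = 15` → total = 15
`n += total` → n = 59
`total *= 3` → total = 45
`n -= 6` → n = 53
`total //= 2` → total = 22
So total = 22

Answer: 22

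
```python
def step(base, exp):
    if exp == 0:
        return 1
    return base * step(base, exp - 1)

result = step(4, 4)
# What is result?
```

step(4, 4) = 4 * 4 * 4 * 4 = 256

Answer: 256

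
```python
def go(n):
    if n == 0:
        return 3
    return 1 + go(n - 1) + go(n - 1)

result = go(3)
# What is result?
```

go(n) = 1 + 2·go(n-1), go(0)=3. Closed form: (3+1)·2^3 - 1 = 31.

Answer: 31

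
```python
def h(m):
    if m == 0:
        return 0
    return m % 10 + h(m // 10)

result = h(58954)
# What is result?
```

Sum of digits of 58954: 4 + 5 + 9 + 8 + 5 = 31

Answer: 31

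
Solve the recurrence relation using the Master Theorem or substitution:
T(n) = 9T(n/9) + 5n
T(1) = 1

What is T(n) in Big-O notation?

By Master Theorem: a=9, b=9, f(n)=5n. Since log_9(9) = 1 and f(n) = Θ(n^1), Case 2 applies. T(n) = O(n log n).

Answer: O(n log n)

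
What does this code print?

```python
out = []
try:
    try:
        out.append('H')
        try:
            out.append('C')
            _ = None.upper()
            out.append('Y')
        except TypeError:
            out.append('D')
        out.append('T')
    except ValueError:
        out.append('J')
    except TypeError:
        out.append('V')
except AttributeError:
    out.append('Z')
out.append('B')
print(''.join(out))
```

Execution trace: 'H' (try body) → 'C' (inner try body) → 'Z' (outer except AttributeError) → 'B' (after the try/except). Output: HCZB

Answer: HCZB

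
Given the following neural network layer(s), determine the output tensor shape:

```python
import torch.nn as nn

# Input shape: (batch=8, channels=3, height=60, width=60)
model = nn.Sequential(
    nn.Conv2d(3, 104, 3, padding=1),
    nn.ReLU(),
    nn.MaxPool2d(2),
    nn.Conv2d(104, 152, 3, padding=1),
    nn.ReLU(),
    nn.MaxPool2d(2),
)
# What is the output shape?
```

Input: (8, 3, 60, 60) -> after first Conv2d: (8, 104, 60, 60) -> after first MaxPool2d: (8, 104, 30, 30) -> after second Conv2d: (8, 152, 30, 30) -> Output: (8, 152, 15, 15)

Answer: (8, 152, 15, 15)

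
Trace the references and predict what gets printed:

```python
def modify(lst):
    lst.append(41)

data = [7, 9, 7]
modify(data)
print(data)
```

Key concept: function modifies passed list.
Step by step:
`data = [7, 9, 7]` → data = [7, 9, 7]
`modify(data)` → data = [7, 9, 7, 41]
`print(data)` → prints [7, 9, 7, 41]

Answer: [7, 9, 7, 41]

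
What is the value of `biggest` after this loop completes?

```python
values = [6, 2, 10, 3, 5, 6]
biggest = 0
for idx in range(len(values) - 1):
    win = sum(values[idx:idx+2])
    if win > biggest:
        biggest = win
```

Max sum of 2-element window in [6, 2, 10, 3, 5, 6]
`biggest` takes the values: 0 → 8 → 12 → 13

Answer: 13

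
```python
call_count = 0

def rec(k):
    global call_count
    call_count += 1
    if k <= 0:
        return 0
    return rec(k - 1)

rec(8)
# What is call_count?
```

Linear recursion stepping by 1: 9 calls from k=8 down to ≤0.

Answer: 9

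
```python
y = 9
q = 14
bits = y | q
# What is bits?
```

Trace:
`y = 9` → y = 9
`q = 14` → q = 14
`bits = y | q` → bits = 15
So bits = 15

Answer: 15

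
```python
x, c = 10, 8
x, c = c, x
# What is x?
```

Trace:
`x, c = 10, 8` → x = 10; c = 8
`x, c = c, x` → x = 8; c = 10
So x = 8

Answer: 8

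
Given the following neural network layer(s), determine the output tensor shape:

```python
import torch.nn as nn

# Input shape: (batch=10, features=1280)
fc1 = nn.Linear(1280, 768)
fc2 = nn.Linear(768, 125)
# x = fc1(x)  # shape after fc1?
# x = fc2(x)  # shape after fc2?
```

Input: (10, 1280) -> after fc1: (10, 768) -> Output: (10, 125)

Answer: (10, 125)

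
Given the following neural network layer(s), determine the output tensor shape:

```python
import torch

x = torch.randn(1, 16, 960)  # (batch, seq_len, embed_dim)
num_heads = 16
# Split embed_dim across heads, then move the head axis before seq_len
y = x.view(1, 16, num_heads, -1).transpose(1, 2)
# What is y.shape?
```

Input: (1, 16, 960) -> head_dim = 960 // 16 = 60; after view: (1, 16, 16, 60) -> after transpose(1, 2): (1, 16, 16, 60) -> Output: (1, 16, 16, 60)

Answer: (1, 16, 16, 60)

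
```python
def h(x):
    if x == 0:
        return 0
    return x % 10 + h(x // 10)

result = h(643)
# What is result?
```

Sum of digits of 643: 3 + 4 + 6 = 13

Answer: 13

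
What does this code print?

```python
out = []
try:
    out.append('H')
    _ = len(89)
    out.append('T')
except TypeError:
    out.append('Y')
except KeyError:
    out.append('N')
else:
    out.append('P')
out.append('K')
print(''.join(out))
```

Execution trace: 'H' (try body) → 'Y' (except TypeError) → 'K' (after the try/except). Output: HYK

Answer: HYK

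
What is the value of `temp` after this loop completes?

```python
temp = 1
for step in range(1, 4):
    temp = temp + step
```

Start at 1, add 1 through 3
`temp` takes the values: 1 → 2 → 4 → 7

Answer: 7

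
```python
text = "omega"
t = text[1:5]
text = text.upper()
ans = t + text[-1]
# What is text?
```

Trace:
`text = "omega"` → text = 'omega'
`t = text[1:5]` → t = 'mega'
`text = text.upper()` → text = 'OMEGA'
`ans = t + text[-1]` → ans = 'megaA'
So text = 'OMEGA'

Answer: 'OMEGA'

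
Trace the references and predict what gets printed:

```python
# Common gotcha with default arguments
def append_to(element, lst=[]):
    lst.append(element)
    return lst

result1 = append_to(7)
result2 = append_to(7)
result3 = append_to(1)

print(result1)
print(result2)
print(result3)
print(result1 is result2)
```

Key concept: mutable default argument gotcha.
Step by step:
`result1 = append_to(7)` → result1 = [7]
`result2 = append_to(7)` → result1 = [7, 7] (same object as result2); result2 = [7, 7] (same object as result1)
`result3 = append_to(1)` → result1 = [7, 7, 1] (same object as result2, result3); result2 = [7, 7, 1] (same object as result1, result3); result3 = [7, 7, 1] (same object as result1, result2)
`print(result1)` → prints [7, 7, 1]
`print(result2)` → prints [7, 7, 1]
`print(result3)` → prints [7, 7, 1]
`print(result1 is result2)` → prints True

Answer:
[7, 7, 1]
[7, 7, 1]
[7, 7, 1]
True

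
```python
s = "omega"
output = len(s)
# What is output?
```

Trace:
`s = "omega"` → s = 'omega'
`output = len(s)` → output = 5
So output = 5

Answer: 5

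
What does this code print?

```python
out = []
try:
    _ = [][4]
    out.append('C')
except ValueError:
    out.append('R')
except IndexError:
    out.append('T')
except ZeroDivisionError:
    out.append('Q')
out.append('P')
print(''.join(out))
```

Execution trace: 'T' (except IndexError) → 'P' (after the try/except). Output: TP

Answer: TP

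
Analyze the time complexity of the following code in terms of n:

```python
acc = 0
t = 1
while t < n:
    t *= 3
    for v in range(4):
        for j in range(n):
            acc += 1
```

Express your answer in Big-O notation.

Each loop level contributes: log n × 1 × n. Multiplying the contributions gives O(n log n).

Answer: O(n log n)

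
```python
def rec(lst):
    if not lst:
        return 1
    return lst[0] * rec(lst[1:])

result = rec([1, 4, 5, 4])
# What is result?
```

Product over [1, 4, 5, 4] = 1 * 4 * 5 * 4 = 80

Answer: 80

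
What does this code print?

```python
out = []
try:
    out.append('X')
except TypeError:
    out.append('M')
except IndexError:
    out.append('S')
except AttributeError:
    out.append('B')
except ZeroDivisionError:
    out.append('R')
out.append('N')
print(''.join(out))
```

Execution trace: 'X' (try body, no exception) → 'N' (after the try/except). Output: XN

Answer: XN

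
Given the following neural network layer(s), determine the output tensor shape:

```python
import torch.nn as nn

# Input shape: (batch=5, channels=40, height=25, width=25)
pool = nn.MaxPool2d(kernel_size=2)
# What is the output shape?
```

Input: (5, 40, 25, 25) -> Output: (5, 40, 12, 12)

Answer: (5, 40, 12, 12)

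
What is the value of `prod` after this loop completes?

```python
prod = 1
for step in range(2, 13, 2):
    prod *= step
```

Product of even numbers 2 to 12
`prod` takes the values: 1 → 2 → 8 → 48 → 384 → 3840 → 46080

Answer: 46080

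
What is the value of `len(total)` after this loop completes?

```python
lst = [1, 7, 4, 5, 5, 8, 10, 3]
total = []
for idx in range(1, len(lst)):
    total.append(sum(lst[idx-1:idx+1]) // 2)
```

Number of 2-element averages
`total` takes the values: [] → [4] → [4, 5] → [4, 5, 4] → [4, 5, 4, 5] → [4, 5, 4, 5, 6] → [4, 5, 4, 5, 6, 9] → [4, 5, 4, 5, 6, 9, 6]
So `len(total)` = 7

Answer: 7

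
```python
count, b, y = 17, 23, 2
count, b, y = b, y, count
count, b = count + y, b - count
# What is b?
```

Trace:
`count, b, y = 17, 23, 2` → count = 17; b = 23; y = 2
`count, b, y = b, y, count` → count = 23; b = 2; y = 17
`count, b = count + y, b - count` → count = 40; b = -21
So b = -21

Answer: -21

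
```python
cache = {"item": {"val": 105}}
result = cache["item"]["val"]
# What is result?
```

Trace:
`cache = {"item": {"val": 105}}` → cache = {'item': {'val': 105}}
`result = cache["item"]["val"]` → result = 105
So result = 105

Answer: 105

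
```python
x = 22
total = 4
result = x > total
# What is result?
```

Trace:
`x = 22` → x = 22
`total = 4` → total = 4
`result = x > total` → result = True
So result = True

Answer: True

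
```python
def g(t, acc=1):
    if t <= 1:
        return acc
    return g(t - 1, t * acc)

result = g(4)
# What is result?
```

Accumulator trace (n, acc): (4, 1) -> (3, 4) -> (2, 12) -> (1, 24) -> return 24

Answer: 24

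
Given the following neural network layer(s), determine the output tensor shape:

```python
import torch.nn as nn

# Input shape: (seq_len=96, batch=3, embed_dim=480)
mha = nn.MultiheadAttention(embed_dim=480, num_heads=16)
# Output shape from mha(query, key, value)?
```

Input: (96, 3, 480) -> Output: (96, 3, 480)

Answer: (96, 3, 480)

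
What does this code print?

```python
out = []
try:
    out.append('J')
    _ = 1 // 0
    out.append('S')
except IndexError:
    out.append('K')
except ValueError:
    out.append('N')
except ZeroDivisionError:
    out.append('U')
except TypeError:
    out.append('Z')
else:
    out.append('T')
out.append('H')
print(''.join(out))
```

Execution trace: 'J' (try body) → 'U' (except ZeroDivisionError) → 'H' (after the try/except). Output: JUH

Answer: JUH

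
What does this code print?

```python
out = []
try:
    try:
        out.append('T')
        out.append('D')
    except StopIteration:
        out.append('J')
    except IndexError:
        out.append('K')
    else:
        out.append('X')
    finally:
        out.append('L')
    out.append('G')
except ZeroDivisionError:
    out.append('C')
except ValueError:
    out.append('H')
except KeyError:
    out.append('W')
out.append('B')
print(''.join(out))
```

Execution trace: 'T' (inner try body) → 'D' (inner try body, no exception) → 'X' (inner else) → 'L' (inner finally) → 'G' (try body, no exception) → 'B' (after the try/except). Output: TDXLGB

Answer: TDXLGB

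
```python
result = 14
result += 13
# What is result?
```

Trace:
`result = 14` → result = 14
`result += 13` → result = 27
So result = 27

Answer: 27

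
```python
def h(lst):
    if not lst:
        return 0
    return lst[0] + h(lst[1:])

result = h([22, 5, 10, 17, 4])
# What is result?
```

22 + 5 + 10 + 17 + 4 + 0 = 58

Answer: 58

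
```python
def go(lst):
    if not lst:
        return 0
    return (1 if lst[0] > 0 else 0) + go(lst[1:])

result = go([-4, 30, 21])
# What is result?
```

Count of positive elements in [-4, 30, 21] = 2

Answer: 2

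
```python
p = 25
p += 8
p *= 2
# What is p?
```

Trace:
`p = 25` → p = 25
`p += 8` → p = 33
`p *= 2` → p = 66
So p = 66

Answer: 66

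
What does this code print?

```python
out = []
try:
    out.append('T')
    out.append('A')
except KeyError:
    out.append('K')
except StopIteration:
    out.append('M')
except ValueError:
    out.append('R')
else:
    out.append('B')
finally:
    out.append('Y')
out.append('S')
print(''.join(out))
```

Execution trace: 'T' (try body) → 'A' (try body, no exception) → 'B' (else) → 'Y' (finally) → 'S' (after the try/except). Output: TABYS

Answer: TABYS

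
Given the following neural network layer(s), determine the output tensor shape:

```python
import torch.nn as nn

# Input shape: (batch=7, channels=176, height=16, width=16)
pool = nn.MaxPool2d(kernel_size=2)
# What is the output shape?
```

Input: (7, 176, 16, 16) -> Output: (7, 176, 8, 8)

Answer: (7, 176, 8, 8)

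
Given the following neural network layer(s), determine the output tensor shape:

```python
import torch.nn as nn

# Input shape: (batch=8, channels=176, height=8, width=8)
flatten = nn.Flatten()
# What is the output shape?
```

Input: (8, 176, 8, 8) -> Output: (8, 11264)

Answer: (8, 11264)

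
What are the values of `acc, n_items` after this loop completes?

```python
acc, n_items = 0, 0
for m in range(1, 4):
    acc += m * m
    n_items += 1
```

Sum of squares and count
`acc, n_items` takes the values: (0, 0) → (1, 0) → (1, 1) → (5, 1) → (5, 2) → (14, 2) → (14, 3)

Answer: 14, 3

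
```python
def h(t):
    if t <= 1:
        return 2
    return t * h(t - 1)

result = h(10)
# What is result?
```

h(10) = 10 * 9 * 8 * 7 * 6 * 5 * 4 * 3 * 2 * 2 = 7257600

Answer: 7257600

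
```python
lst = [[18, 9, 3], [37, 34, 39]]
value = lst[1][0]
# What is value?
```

Trace:
`lst = [[18, 9, 3], [37, 34, 39]]` → lst = [[18, 9, 3], [37, 34, 39]]
`value = lst[1][0]` → value = 37
So value = 37

Answer: 37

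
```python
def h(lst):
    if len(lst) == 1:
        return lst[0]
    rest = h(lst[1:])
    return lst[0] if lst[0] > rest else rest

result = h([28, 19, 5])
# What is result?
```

Recursive max over [28, 19, 5] = 28

Answer: 28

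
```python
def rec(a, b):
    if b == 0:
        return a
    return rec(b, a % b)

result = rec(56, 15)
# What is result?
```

rec(56, 15) -> rec(15, 11) -> rec(11, 4) -> rec(4, 3) -> rec(3, 1) -> rec(1, 0) -> 1

Answer: 1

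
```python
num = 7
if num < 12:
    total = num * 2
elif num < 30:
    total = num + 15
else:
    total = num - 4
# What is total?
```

Trace:
`num = 7` → num = 7
`if num < 12: ...` → num < 12 is True → total = 14
So total = 14

Answer: 14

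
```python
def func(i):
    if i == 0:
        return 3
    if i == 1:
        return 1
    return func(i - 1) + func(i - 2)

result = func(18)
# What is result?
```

Build up from base cases: func(0)=3, func(1)=1, func(2)=4, func(3)=5, func(4)=9, func(5)=14, func(6)=23, ..., func(18)=7375

Answer: 7375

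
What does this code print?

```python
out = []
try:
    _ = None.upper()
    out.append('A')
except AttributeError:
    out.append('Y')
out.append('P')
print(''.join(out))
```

Execution trace: 'Y' (except AttributeError) → 'P' (after the try/except). Output: YP

Answer: YP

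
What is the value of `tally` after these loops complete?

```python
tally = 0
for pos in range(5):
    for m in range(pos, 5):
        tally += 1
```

Upper triangle: 5 + 4 + ... + 1
`tally` takes the values: 0 → 1 → 2 → 3 → 4 → 5 → 6 → 7 → 8 → 9 → 10 → 11 → 12 → 13 → 14 → 15

Answer: 15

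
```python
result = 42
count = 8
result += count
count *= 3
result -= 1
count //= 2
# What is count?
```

Trace:
`result = 42` → result = 42
`count = 8` → count = 8
`result += count` → result = 50
`count *= 3` → count = 24
`result -= 1` → result = 49
`count //= 2` → count = 12
So count = 12

Answer: 12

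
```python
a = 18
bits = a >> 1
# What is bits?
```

Trace:
`a = 18` → a = 18
`bits = a >> 1` → bits = 9
So bits = 9

Answer: 9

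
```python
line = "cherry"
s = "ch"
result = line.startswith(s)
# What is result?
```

Trace:
`line = "cherry"` → line = 'cherry'
`s = "ch"` → s = 'ch'
`result = line.startswith(s)` → result = True
So result = True

Answer: True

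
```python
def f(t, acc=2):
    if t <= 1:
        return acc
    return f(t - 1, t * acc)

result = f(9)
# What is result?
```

Accumulator trace (n, acc): (9, 2) -> (8, 18) -> (7, 144) -> (6, 1008) -> (5, 6048) -> (4, 30240) -> (3, 120960) -> (2, 362880) -> (1, 725760) -> return 725760

Answer: 725760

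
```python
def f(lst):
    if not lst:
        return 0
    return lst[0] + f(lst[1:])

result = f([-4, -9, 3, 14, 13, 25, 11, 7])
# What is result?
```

(-4) + (-9) + 3 + 14 + 13 + 25 + 11 + 7 + 0 = 60

Answer: 60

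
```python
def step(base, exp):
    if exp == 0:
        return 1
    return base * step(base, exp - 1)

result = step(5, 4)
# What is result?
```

step(5, 4) = 5 * 5 * 5 * 5 = 625

Answer: 625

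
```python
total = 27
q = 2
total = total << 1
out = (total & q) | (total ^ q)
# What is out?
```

Trace:
`total = 27` → total = 27
`q = 2` → q = 2
`total = total << 1` → total = 54
`out = (total & q) | (total ^ q)` → out = 54
So out = 54

Answer: 54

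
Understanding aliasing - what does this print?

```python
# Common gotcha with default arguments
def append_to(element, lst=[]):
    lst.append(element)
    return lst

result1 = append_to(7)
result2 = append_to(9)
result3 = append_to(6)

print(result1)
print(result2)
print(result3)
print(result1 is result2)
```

Key concept: mutable default argument gotcha.
Step by step:
`result1 = append_to(7)` → result1 = [7]
`result2 = append_to(9)` → result1 = [7, 9] (same object as result2); result2 = [7, 9] (same object as result1)
`result3 = append_to(6)` → result1 = [7, 9, 6] (same object as result2, result3); result2 = [7, 9, 6] (same object as result1, result3); result3 = [7, 9, 6] (same object as result1, result2)
`print(result1)` → prints [7, 9, 6]
`print(result2)` → prints [7, 9, 6]
`print(result3)` → prints [7, 9, 6]
`print(result1 is result2)` → prints True

Answer:
[7, 9, 6]
[7, 9, 6]
[7, 9, 6]
True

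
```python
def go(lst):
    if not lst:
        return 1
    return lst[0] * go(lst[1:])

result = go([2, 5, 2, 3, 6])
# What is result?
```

Product over [2, 5, 2, 3, 6] = 2 * 5 * 2 * 3 * 6 = 360

Answer: 360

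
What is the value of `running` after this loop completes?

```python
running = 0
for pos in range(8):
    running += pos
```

Sum of 0 to 7 = 28
`running` takes the values: 0 → 1 → 3 → 6 → 10 → 15 → 21 → 28

Answer: 28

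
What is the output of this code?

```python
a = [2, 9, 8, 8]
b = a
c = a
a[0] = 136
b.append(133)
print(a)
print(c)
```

Key concept: multiple aliases.
Step by step:
`a = [2, 9, 8, 8]` → a = [2, 9, 8, 8]
`b = a` → b = [2, 9, 8, 8] (same object as a)
`c = a` → c = [2, 9, 8, 8] (same object as a, b)
`a[0] = 136` → a = [136, 9, 8, 8] (same object as b, c); b = [136, 9, 8, 8] (same object as a, c); c = [136, 9, 8, 8] (same object as a, b)
`b.append(133)` → a = [136, 9, 8, 8, 133] (same object as b, c); b = [136, 9, 8, 8, 133] (same object as a, c); c = [136, 9, 8, 8, 133] (same object as a, b)
`print(a)` → prints [136, 9, 8, 8, 133]
`print(c)` → prints [136, 9, 8, 8, 133]

Answer:
[136, 9, 8, 8, 133]
[136, 9, 8, 8, 133]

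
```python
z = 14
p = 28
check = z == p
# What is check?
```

Trace:
`z = 14` → z = 14
`p = 28` → p = 28
`check = z == p` → check = False
So check = False

Answer: False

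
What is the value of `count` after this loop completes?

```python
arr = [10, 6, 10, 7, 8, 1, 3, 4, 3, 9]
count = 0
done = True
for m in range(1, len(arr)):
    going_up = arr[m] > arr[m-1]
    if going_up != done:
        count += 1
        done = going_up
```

Count direction changes in [10, 6, 10, 7, 8, 1, 3, 4, 3, 9]
`count` takes the values: 0 → 1 → 2 → 3 → 4 → 5 → 6 → 7 → 8

Answer: 8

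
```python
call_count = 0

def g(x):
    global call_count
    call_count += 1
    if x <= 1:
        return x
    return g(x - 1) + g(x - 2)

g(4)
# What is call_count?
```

Calls(x) = 1 + Calls(x-1) + Calls(x-2); Calls(0)=Calls(1)=1. For x=4 this gives 9.

Answer: 9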